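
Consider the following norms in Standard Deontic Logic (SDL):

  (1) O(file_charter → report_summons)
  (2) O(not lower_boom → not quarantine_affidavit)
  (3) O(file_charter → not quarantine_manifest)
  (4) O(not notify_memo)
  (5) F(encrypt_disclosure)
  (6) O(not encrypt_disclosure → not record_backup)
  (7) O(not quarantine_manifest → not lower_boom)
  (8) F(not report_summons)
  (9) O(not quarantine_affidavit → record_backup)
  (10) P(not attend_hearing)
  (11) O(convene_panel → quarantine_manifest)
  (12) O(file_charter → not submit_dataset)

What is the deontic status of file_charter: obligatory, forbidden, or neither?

Forbidden

Premise 5, F(encrypt_disclosure), is equivalent to O(not encrypt_disclosure).
Applying K to premise 6 (O(not encrypt_disclosure → not record_backup)) and O(not encrypt_disclosure) yields O(not record_backup).
The contrapositive of premise 9 (O(not quarantine_affidavit → record_backup)) is O(not record_backup → quarantine_affidavit), and O(not record_backup) is already established, so O(quarantine_affidavit).
Premise 2 is O(not lower_boom → not quarantine_affidavit); contrapositively O(quarantine_affidavit → lower_boom). Since O(quarantine_affidavit) holds, K gives O(lower_boom).
The contrapositive of premise 7 (O(not quarantine_manifest → not lower_boom)) is O(lower_boom → quarantine_manifest), and O(lower_boom) is already established, so O(quarantine_manifest).
The contrapositive of premise 3 (O(file_charter → not quarantine_manifest)) is O(quarantine_manifest → not file_charter), and O(quarantine_manifest) is already established, so O(not file_charter).
Premises 1, 4, 8, 10, 11, 12 do not contribute to this derivation.
Thus O(not file_charter), which is F(file_charter): file_charter is forbidden.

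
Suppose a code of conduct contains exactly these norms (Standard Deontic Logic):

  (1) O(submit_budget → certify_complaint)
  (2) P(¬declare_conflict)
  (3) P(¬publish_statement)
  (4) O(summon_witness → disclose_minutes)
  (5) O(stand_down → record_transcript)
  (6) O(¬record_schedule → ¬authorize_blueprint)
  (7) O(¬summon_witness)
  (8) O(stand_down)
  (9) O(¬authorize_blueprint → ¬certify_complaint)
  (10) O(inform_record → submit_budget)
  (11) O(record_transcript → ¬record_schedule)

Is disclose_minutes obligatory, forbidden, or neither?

Neither

Premise 4 is O(summon_witness → disclose_minutes), but O(summon_witness) is not derivable from the premises, so it does not yield O(disclose_minutes).
No premise or chain of K-axiom applications forces O(disclose_minutes), and none forces O(¬disclose_minutes). So disclose_minutes is neither obligatory nor forbidden under these norms.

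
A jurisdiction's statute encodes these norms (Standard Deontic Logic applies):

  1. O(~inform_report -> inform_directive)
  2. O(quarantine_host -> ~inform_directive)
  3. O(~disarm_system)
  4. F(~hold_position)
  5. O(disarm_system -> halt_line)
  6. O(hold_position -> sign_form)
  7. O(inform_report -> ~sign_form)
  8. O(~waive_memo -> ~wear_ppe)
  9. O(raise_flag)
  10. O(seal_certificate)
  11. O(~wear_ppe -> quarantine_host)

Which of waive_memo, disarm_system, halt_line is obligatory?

waive_memo

Premise 4 is F(~hold_position), i.e. O(hold_position).
With premise 6, O(hold_position -> sign_form), the K-axiom yields O(sign_form).
The contrapositive of premise 7 (O(inform_report -> ~sign_form)) is O(sign_form -> ~inform_report), and O(sign_form) is already established, so O(~inform_report).
With premise 1, O(~inform_report -> inform_directive), the K-axiom yields O(inform_directive).
Premise 2 is O(quarantine_host -> ~inform_directive); contrapositively O(inform_directive -> ~quarantine_host). Since O(inform_directive) holds, K gives O(~quarantine_host).
The contrapositive of premise 11 (O(~wear_ppe -> quarantine_host)) is O(~quarantine_host -> wear_ppe), and O(~quarantine_host) is already established, so O(wear_ppe).
Premise 8, O(~waive_memo -> ~wear_ppe), contraposes to O(wear_ppe -> waive_memo); with O(wear_ppe) we get O(waive_memo).
So O(waive_memo) holds — waive_memo is obligatory. None of the other listed options is made obligatory by any chain of premises.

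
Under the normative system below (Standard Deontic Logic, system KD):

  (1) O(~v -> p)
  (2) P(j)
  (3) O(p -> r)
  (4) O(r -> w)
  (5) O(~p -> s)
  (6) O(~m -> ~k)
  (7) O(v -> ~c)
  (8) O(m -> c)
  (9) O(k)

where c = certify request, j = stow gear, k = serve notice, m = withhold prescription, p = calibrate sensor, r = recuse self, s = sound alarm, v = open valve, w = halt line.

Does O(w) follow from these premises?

Yes

Premise 9 states O(k) outright.
Premise 6, O(~m -> ~k), contraposes to O(k -> m); with O(k) we get O(m).
From O(m) and premise 8, O(m -> c), we obtain O(c).
The contrapositive of premise 7 (O(v -> ~c)) is O(c -> ~v), and O(c) is already established, so O(~v).
Premise 1 is O(~v -> p); since O(~v), deontic closure gives O(p).
With premise 3, O(p -> r), the K-axiom yields O(r).
From O(r) and premise 4, O(r -> w), we obtain O(w).
Premises 2, 5 do not contribute to this derivation.
So O(w) follows.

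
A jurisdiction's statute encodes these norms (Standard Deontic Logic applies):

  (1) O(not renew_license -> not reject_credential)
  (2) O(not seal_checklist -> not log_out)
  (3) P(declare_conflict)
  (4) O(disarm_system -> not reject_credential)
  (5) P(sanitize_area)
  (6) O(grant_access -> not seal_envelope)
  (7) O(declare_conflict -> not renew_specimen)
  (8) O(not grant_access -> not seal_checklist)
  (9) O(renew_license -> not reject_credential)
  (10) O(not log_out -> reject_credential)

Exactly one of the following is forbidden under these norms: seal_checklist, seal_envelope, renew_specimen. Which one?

seal_envelope

By case analysis on not renew_license: premise 1 gives O(not renew_license -> not reject_credential) and premise 9 gives O(renew_license -> not reject_credential), so O(not reject_credential) either way.
Premise 10 is O(not log_out -> reject_credential); contrapositively O(not reject_credential -> log_out). Since O(not reject_credential) holds, K gives O(log_out).
Premise 2 is O(not seal_checklist -> not log_out); contrapositively O(log_out -> seal_checklist). Since O(log_out) holds, K gives O(seal_checklist).
The contrapositive of premise 8 (O(not grant_access -> not seal_checklist)) is O(seal_checklist -> grant_access), and O(seal_checklist) is already established, so O(grant_access).
Premise 6 is O(grant_access -> not seal_envelope); since O(grant_access), deontic closure gives O(not seal_envelope).
So O(not seal_envelope) holds, i.e. seal_envelope is forbidden. None of the other listed options is forbidden under the premises.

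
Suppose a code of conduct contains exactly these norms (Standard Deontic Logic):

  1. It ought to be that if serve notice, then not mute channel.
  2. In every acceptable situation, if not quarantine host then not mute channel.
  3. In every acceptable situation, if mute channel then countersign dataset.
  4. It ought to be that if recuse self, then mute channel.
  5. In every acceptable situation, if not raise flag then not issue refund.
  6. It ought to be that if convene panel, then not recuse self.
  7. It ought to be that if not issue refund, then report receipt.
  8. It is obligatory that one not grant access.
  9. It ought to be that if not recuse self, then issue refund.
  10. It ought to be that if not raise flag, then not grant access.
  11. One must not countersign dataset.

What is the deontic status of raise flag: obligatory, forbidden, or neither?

Obligatory

Premise 11, F(countersign_dataset), is equivalent to O(¬countersign_dataset).
Premise 3 is O(mute_channel → countersign_dataset); contrapositively O(¬countersign_dataset → ¬mute_channel). Since O(¬countersign_dataset) holds, K gives O(¬mute_channel).
Premise 4 is O(recuse_self → mute_channel); contrapositively O(¬mute_channel → ¬recuse_self). Since O(¬mute_channel) holds, K gives O(¬recuse_self).
From O(¬recuse_self) and premise 9, O(¬recuse_self → issue_refund), we obtain O(issue_refund).
Premise 5 is O(¬raise_flag → ¬issue_refund); contrapositively O(issue_refund → raise_flag). Since O(issue_refund) holds, K gives O(raise_flag).
Premises 1, 2, 6, 7, 8, 10 do not contribute to this derivation.
Hence raise_flag is obligatory.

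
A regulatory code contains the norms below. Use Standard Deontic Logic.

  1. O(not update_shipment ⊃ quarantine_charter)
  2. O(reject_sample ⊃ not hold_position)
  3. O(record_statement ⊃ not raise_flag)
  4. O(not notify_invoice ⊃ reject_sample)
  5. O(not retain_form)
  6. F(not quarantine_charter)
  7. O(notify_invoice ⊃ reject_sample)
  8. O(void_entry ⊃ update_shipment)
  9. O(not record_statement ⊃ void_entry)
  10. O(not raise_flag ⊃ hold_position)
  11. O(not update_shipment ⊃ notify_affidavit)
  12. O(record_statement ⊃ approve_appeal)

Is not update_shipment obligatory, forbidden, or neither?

Forbidden

Premises 4 and 7 cover both cases: O(not notify_invoice ⊃ reject_sample) and O(notify_invoice ⊃ reject_sample). Since not notify_invoice ∨ notify_invoice is a tautology, O(reject_sample) follows.
From O(reject_sample) and premise 2, O(reject_sample ⊃ not hold_position), we obtain O(not hold_position).
Premise 10 is O(not raise_flag ⊃ hold_position); contrapositively O(not hold_position ⊃ raise_flag). Since O(not hold_position) holds, K gives O(raise_flag).
Premise 3 is O(record_statement ⊃ not raise_flag); contrapositively O(raise_flag ⊃ not record_statement). Since O(raise_flag) holds, K gives O(not record_statement).
Premise 9 is O(not record_statement ⊃ void_entry); since O(not record_statement), deontic closure gives O(void_entry).
Applying K to premise 8 (O(void_entry ⊃ update_shipment)) and O(void_entry) yields O(update_shipment).
Premises 1, 5, 6, 11, 12 do not contribute to this derivation.
Thus O(update_shipment), which is F(not update_shipment): not update_shipment is forbidden.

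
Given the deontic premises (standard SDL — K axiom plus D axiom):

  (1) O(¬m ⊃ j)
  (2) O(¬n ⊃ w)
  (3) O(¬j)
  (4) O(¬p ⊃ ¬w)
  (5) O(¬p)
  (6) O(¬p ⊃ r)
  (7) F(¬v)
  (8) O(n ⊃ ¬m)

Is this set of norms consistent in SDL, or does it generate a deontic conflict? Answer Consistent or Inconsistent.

From premise 3 we have O(¬j).
Premise 1, O(¬m ⊃ j), contraposes to O(¬j ⊃ m); with O(¬j) we get O(m).
Premise 8 is O(n ⊃ ¬m); contrapositively O(m ⊃ ¬n). Since O(m) holds, K gives O(¬n).
Premise 2 is O(¬n ⊃ w); since O(¬n), deontic closure gives O(w).
Premise 4, O(¬p ⊃ ¬w), contraposes to O(w ⊃ p); with O(w) we get O(p).
But premise 5 directly asserts O(¬p).
We now have both O(p) and O(¬p) — p is simultaneously obligatory and forbidden, violating the D-axiom.

Inconsistent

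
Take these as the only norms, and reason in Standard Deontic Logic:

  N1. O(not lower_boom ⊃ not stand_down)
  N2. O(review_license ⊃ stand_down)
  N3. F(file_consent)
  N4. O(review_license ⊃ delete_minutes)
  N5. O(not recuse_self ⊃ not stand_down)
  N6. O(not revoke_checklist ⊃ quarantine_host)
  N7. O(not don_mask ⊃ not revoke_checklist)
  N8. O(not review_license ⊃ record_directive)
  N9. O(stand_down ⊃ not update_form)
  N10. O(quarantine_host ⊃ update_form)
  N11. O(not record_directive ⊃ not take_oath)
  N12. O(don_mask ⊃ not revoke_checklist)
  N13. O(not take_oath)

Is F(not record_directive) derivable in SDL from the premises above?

Premises 12 and 7 are O(don_mask ⊃ not revoke_checklist) and O(not don_mask ⊃ not revoke_checklist); every ideal world satisfies don_mask or not don_mask, so in either case not revoke_checklist holds — hence O(not revoke_checklist).
Premise 6 is O(not revoke_checklist ⊃ quarantine_host); since O(not revoke_checklist), deontic closure gives O(quarantine_host).
Premise 10 is O(quarantine_host ⊃ update_form); since O(quarantine_host), deontic closure gives O(update_form).
Premise 9, O(stand_down ⊃ not update_form), contraposes to O(update_form ⊃ not stand_down); with O(update_form) we get O(not stand_down).
Premise 2 is O(review_license ⊃ stand_down); contrapositively O(not stand_down ⊃ not review_license). Since O(not stand_down) holds, K gives O(not review_license).
Premise 8 is O(not review_license ⊃ record_directive); since O(not review_license), deontic closure gives O(record_directive).
Premises 1, 3, 4, 5, 11, 13 do not contribute to this derivation.
So O(record_directive) holds, i.e. F(not record_directive). The claim follows.

Yes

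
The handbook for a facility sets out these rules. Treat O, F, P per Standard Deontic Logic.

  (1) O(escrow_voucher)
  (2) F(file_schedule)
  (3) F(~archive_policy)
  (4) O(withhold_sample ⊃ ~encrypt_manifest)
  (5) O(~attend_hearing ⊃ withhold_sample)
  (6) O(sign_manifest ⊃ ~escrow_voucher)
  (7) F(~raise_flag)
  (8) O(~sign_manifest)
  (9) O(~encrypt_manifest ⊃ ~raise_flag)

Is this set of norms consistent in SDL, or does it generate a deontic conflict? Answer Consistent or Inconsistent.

Consistent

Premise 6 is O(sign_manifest ⊃ ~escrow_voucher), but O(sign_manifest) is not derivable from the premises, so it does not yield O(~escrow_voucher).
So O(~escrow_voucher) is not derivable, and the apparent clash with O(escrow_voucher) does not arise.
A world satisfying every obligation exists (e.g. archive_policy=true, attend_hearing=true, encrypt_manifest=true, escrow_voucher=true, file_schedule=false, raise_flag=true, sign_manifest=false, withhold_sample=false); no atom is both obligatory and forbidden, so the set is consistent.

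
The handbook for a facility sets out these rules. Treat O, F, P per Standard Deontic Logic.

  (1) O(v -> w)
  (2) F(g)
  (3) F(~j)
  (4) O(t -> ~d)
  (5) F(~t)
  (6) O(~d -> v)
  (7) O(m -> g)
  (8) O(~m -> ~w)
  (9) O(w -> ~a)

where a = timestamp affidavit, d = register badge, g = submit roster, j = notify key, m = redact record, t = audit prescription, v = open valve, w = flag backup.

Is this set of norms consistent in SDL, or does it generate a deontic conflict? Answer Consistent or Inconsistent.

Inconsistent

Premise 2 is F(g), i.e. O(~g).
Premise 7, O(m -> g), contraposes to O(~g -> ~m); with O(~g) we get O(~m).
From O(~m) and premise 8, O(~m -> ~w), we obtain O(~w).
Premise 1, O(v -> w), contraposes to O(~w -> ~v); with O(~w) we get O(~v).
The contrapositive of premise 6 (O(~d -> v)) is O(~v -> d), and O(~v) is already established, so O(d).
Premise 4 is O(t -> ~d); contrapositively O(d -> ~t). Since O(d) holds, K gives O(~t).
But premise 5, F(~t), means O(t).
We now have both O(~t) and O(t) — t is simultaneously obligatory and forbidden, violating the D-axiom.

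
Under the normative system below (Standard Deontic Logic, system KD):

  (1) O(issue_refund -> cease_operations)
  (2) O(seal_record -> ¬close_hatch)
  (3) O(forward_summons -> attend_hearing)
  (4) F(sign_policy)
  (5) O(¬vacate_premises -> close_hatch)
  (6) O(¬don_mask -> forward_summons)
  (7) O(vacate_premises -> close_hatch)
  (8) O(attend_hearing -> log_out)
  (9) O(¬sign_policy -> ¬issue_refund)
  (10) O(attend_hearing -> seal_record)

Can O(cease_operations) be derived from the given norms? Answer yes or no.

No

Premise 1 is O(issue_refund -> cease_operations), but O(issue_refund) is not derivable from the premises, so it does not yield O(cease_operations).
No other premise forces O(cease_operations). An ideal world satisfying every premise can still have cease_operations false, so O(cease_operations) is not derivable.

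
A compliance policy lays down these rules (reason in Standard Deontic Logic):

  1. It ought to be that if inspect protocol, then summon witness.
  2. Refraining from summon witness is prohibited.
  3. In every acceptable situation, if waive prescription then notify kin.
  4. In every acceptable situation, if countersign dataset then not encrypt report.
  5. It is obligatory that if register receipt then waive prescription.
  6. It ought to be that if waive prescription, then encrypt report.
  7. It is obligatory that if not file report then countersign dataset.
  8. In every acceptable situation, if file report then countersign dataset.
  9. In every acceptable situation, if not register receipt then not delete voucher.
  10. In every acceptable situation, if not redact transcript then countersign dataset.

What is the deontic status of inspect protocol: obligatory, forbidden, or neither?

Neither

Premise 1 is O(inspect_protocol → summon_witness); even if O(summon_witness) held, inferring O(inspect_protocol) would be affirming the consequent — invalid.
No premise or chain of K-axiom applications forces O(inspect_protocol), and none forces O(¬inspect_protocol). So inspect_protocol is neither obligatory nor forbidden under these norms.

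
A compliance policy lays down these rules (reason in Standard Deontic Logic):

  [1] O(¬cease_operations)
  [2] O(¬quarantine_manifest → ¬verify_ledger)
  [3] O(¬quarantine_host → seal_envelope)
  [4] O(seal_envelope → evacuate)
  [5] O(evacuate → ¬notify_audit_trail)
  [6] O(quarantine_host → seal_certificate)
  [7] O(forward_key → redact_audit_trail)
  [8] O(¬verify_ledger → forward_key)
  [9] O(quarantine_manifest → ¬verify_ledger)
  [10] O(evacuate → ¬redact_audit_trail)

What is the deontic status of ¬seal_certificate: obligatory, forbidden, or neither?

Forbidden

Premises 9 and 2 are O(quarantine_manifest → ¬verify_ledger) and O(¬quarantine_manifest → ¬verify_ledger); every ideal world satisfies quarantine_manifest or ¬quarantine_manifest, so in either case ¬verify_ledger holds — hence O(¬verify_ledger).
From O(¬verify_ledger) and premise 8, O(¬verify_ledger → forward_key), we obtain O(forward_key).
Applying K to premise 7 (O(forward_key → redact_audit_trail)) and O(forward_key) yields O(redact_audit_trail).
The contrapositive of premise 10 (O(evacuate → ¬redact_audit_trail)) is O(redact_audit_trail → ¬evacuate), and O(redact_audit_trail) is already established, so O(¬evacuate).
Premise 4, O(seal_envelope → evacuate), contraposes to O(¬evacuate → ¬seal_envelope); with O(¬evacuate) we get O(¬seal_envelope).
Premise 3, O(¬quarantine_host → seal_envelope), contraposes to O(¬seal_envelope → quarantine_host); with O(¬seal_envelope) we get O(quarantine_host).
Premise 6 is O(quarantine_host → seal_certificate); since O(quarantine_host), deontic closure gives O(seal_certificate).
Premises 1, 5 do not contribute to this derivation.
Thus O(seal_certificate), which is F(¬seal_certificate): ¬seal_certificate is forbidden.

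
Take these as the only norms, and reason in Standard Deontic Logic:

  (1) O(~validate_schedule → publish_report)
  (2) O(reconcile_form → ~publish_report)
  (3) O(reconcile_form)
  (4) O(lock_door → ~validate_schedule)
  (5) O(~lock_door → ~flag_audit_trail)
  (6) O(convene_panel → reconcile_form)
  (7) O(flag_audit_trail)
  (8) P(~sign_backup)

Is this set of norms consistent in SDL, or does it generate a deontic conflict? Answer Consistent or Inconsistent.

Premise 3 gives O(reconcile_form).
Applying K to premise 2 (O(reconcile_form → ~publish_report)) and O(reconcile_form) yields O(~publish_report).
Premise 1 is O(~validate_schedule → publish_report); contrapositively O(~publish_report → validate_schedule). Since O(~publish_report) holds, K gives O(validate_schedule).
Premise 4, O(lock_door → ~validate_schedule), contraposes to O(validate_schedule → ~lock_door); with O(validate_schedule) we get O(~lock_door).
From O(~lock_door) and premise 5, O(~lock_door → ~flag_audit_trail), we obtain O(~flag_audit_trail).
But premise 7 directly asserts O(flag_audit_trail).
We now have both O(~flag_audit_trail) and O(flag_audit_trail) — flag_audit_trail is simultaneously obligatory and forbidden, violating the D-axiom.

Inconsistent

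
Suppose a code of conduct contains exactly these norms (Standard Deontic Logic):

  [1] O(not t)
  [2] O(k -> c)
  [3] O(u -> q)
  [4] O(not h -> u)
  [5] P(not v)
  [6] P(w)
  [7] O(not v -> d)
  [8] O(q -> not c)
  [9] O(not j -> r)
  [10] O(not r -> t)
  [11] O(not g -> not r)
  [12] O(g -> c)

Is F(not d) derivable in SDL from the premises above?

Premise 7 is O(not v -> d), but O(not v) is not derivable from the premises (the permission P(not v) asserts only not O(v), not O(not v)), so it does not yield O(d).
No other premise forces O(d). An ideal world satisfying every premise can still have not d true, so F(not d) is not derivable.

No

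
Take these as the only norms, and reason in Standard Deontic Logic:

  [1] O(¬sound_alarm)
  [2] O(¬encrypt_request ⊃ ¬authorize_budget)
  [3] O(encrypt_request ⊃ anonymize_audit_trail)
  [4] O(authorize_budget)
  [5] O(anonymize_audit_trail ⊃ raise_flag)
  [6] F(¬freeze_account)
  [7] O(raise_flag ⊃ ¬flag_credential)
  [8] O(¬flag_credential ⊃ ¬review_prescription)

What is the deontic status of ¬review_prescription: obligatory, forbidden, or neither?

Obligatory

Premise 4 states O(authorize_budget) outright.
The contrapositive of premise 2 (O(¬encrypt_request ⊃ ¬authorize_budget)) is O(authorize_budget ⊃ encrypt_request), and O(authorize_budget) is already established, so O(encrypt_request).
Premise 3 is O(encrypt_request ⊃ anonymize_audit_trail); since O(encrypt_request), deontic closure gives O(anonymize_audit_trail).
Applying K to premise 5 (O(anonymize_audit_trail ⊃ raise_flag)) and O(anonymize_audit_trail) yields O(raise_flag).
Premise 7 is O(raise_flag ⊃ ¬flag_credential); since O(raise_flag), deontic closure gives O(¬flag_credential).
From O(¬flag_credential) and premise 8, O(¬flag_credential ⊃ ¬review_prescription), we obtain O(¬review_prescription).
Premises 1, 6 do not contribute to this derivation.
Hence ¬review_prescription is obligatory.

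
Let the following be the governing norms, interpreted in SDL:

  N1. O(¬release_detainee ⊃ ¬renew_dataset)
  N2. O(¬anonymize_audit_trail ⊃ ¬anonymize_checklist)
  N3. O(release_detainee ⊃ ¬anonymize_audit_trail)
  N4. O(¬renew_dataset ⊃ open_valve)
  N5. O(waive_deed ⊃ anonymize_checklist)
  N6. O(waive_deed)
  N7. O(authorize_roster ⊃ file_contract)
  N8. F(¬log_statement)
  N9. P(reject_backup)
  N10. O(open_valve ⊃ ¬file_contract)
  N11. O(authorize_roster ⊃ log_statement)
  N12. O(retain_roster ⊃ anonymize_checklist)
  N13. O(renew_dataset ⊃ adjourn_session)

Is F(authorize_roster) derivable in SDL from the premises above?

Yes

Premise 6 gives O(waive_deed).
From O(waive_deed) and premise 5, O(waive_deed ⊃ anonymize_checklist), we obtain O(anonymize_checklist).
Premise 2 is O(¬anonymize_audit_trail ⊃ ¬anonymize_checklist); contrapositively O(anonymize_checklist ⊃ anonymize_audit_trail). Since O(anonymize_checklist) holds, K gives O(anonymize_audit_trail).
Premise 3 is O(release_detainee ⊃ ¬anonymize_audit_trail); contrapositively O(anonymize_audit_trail ⊃ ¬release_detainee). Since O(anonymize_audit_trail) holds, K gives O(¬release_detainee).
From O(¬release_detainee) and premise 1, O(¬release_detainee ⊃ ¬renew_dataset), we obtain O(¬renew_dataset).
From O(¬renew_dataset) and premise 4, O(¬renew_dataset ⊃ open_valve), we obtain O(open_valve).
From O(open_valve) and premise 10, O(open_valve ⊃ ¬file_contract), we obtain O(¬file_contract).
Premise 7, O(authorize_roster ⊃ file_contract), contraposes to O(¬file_contract ⊃ ¬authorize_roster); with O(¬file_contract) we get O(¬authorize_roster).
Premises 8, 9, 11, 12, 13 do not contribute to this derivation.
So O(¬authorize_roster) holds, i.e. F(authorize_roster). The claim follows.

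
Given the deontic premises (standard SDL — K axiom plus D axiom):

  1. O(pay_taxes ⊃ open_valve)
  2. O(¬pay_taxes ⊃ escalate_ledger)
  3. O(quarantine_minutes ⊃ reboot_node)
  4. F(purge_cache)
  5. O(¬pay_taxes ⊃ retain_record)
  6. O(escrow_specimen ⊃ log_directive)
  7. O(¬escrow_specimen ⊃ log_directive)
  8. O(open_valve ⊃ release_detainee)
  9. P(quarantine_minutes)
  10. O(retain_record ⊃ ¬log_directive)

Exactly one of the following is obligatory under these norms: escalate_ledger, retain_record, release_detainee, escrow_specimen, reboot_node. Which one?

Premises 6 and 7 cover both cases: O(escrow_specimen ⊃ log_directive) and O(¬escrow_specimen ⊃ log_directive). Since escrow_specimen ∨ ¬escrow_specimen is a tautology, O(log_directive) follows.
The contrapositive of premise 10 (O(retain_record ⊃ ¬log_directive)) is O(log_directive ⊃ ¬retain_record), and O(log_directive) is already established, so O(¬retain_record).
Premise 5 is O(¬pay_taxes ⊃ retain_record); contrapositively O(¬retain_record ⊃ pay_taxes). Since O(¬retain_record) holds, K gives O(pay_taxes).
From O(pay_taxes) and premise 1, O(pay_taxes ⊃ open_valve), we obtain O(open_valve).
Premise 8 is O(open_valve ⊃ release_detainee); since O(open_valve), deontic closure gives O(release_detainee).
So O(release_detainee) holds — release_detainee is obligatory. None of the other listed options is made obligatory by any chain of premises.

release_detainee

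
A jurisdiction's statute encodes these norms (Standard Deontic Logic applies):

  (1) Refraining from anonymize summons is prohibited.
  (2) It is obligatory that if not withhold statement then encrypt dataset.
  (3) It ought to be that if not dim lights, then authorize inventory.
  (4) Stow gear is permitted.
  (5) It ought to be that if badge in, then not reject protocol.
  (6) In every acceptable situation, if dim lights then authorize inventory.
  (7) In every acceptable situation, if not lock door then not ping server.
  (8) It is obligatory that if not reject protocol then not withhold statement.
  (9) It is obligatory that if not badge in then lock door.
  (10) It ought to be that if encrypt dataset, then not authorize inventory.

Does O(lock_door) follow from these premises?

Premises 6 and 3 are O(dim_lights → authorize_inventory) and O(¬dim_lights → authorize_inventory); every ideal world satisfies dim_lights or ¬dim_lights, so in either case authorize_inventory holds — hence O(authorize_inventory).
Premise 10 is O(encrypt_dataset → ¬authorize_inventory); contrapositively O(authorize_inventory → ¬encrypt_dataset). Since O(authorize_inventory) holds, K gives O(¬encrypt_dataset).
Premise 2 is O(¬withhold_statement → encrypt_dataset); contrapositively O(¬encrypt_dataset → withhold_statement). Since O(¬encrypt_dataset) holds, K gives O(withhold_statement).
Premise 8, O(¬reject_protocol → ¬withhold_statement), contraposes to O(withhold_statement → reject_protocol); with O(withhold_statement) we get O(reject_protocol).
Premise 5 is O(badge_in → ¬reject_protocol); contrapositively O(reject_protocol → ¬badge_in). Since O(reject_protocol) holds, K gives O(¬badge_in).
Premise 9 is O(¬badge_in → lock_door); since O(¬badge_in), deontic closure gives O(lock_door).
Premises 1, 4, 7 do not contribute to this derivation.
So O(lock_door) follows.

Yes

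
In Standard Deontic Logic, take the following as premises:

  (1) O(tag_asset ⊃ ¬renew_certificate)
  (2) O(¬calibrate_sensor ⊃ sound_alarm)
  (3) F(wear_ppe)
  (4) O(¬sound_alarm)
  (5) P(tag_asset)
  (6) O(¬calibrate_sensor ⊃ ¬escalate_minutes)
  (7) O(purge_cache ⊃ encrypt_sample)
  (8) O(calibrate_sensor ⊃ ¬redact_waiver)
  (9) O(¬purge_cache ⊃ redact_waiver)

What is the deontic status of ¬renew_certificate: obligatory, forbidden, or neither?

Neither

Premise 1 is O(tag_asset ⊃ ¬renew_certificate), but O(tag_asset) is not derivable from the premises (the permission P(tag_asset) asserts only ¬O(¬tag_asset), not O(tag_asset)), so it does not yield O(¬renew_certificate).
No premise or chain of K-axiom applications forces O(¬renew_certificate), and none forces O(renew_certificate). So ¬renew_certificate is neither obligatory nor forbidden under these norms.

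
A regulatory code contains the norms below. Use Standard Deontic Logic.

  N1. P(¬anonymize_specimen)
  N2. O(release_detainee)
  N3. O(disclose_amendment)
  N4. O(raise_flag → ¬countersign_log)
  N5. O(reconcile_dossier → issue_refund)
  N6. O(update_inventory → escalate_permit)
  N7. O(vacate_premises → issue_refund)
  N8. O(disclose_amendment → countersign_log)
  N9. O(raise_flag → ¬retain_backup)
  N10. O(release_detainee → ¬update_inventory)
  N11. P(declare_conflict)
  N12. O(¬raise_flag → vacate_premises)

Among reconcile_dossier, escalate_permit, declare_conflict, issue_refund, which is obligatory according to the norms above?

issue_refund

Premise 3 states O(disclose_amendment) outright.
Applying K to premise 8 (O(disclose_amendment → countersign_log)) and O(disclose_amendment) yields O(countersign_log).
The contrapositive of premise 4 (O(raise_flag → ¬countersign_log)) is O(countersign_log → ¬raise_flag), and O(countersign_log) is already established, so O(¬raise_flag).
From O(¬raise_flag) and premise 12, O(¬raise_flag → vacate_premises), we obtain O(vacate_premises).
With premise 7, O(vacate_premises → issue_refund), the K-axiom yields O(issue_refund).
So O(issue_refund) holds — issue_refund is obligatory. None of the other listed options is made obligatory by any chain of premises.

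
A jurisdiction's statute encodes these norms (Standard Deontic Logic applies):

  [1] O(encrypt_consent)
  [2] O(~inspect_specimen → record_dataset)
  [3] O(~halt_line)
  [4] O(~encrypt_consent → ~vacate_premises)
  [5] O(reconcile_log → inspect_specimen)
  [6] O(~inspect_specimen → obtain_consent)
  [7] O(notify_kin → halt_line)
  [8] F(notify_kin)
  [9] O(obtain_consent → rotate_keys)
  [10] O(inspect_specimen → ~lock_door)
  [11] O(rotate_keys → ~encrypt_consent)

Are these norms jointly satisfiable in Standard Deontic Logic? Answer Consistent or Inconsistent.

Premise 7 is O(notify_kin → halt_line), but O(notify_kin) is not derivable from the premises, so it does not yield O(halt_line).
So O(halt_line) is not derivable, and the apparent clash with O(~halt_line) does not arise.
A world satisfying every obligation exists (e.g. encrypt_consent=true, halt_line=false, inspect_specimen=true, lock_door=false, notify_kin=false, obtain_consent=false, reconcile_log=false, record_dataset=false, rotate_keys=false, vacate_premises=false); no atom is both obligatory and forbidden, so the set is consistent.

Consistent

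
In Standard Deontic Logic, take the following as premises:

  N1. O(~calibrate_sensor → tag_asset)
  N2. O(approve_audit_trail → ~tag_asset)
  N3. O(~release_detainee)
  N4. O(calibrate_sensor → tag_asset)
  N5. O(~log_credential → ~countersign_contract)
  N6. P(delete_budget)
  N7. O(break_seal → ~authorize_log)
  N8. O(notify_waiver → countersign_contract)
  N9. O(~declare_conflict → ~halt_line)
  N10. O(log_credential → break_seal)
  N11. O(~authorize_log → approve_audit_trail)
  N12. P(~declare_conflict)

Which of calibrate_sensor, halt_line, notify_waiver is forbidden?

notify_waiver

Premises 1 and 4 cover both cases: O(~calibrate_sensor → tag_asset) and O(calibrate_sensor → tag_asset). Since ~calibrate_sensor ∨ calibrate_sensor is a tautology, O(tag_asset) follows.
Premise 2, O(approve_audit_trail → ~tag_asset), contraposes to O(tag_asset → ~approve_audit_trail); with O(tag_asset) we get O(~approve_audit_trail).
Premise 11 is O(~authorize_log → approve_audit_trail); contrapositively O(~approve_audit_trail → authorize_log). Since O(~approve_audit_trail) holds, K gives O(authorize_log).
Premise 7 is O(break_seal → ~authorize_log); contrapositively O(authorize_log → ~break_seal). Since O(authorize_log) holds, K gives O(~break_seal).
Premise 10, O(log_credential → break_seal), contraposes to O(~break_seal → ~log_credential); with O(~break_seal) we get O(~log_credential).
With premise 5, O(~log_credential → ~countersign_contract), the K-axiom yields O(~countersign_contract).
Premise 8 is O(notify_waiver → countersign_contract); contrapositively O(~countersign_contract → ~notify_waiver). Since O(~countersign_contract) holds, K gives O(~notify_waiver).
So O(~notify_waiver) holds, i.e. notify_waiver is forbidden. None of the other listed options is forbidden under the premises.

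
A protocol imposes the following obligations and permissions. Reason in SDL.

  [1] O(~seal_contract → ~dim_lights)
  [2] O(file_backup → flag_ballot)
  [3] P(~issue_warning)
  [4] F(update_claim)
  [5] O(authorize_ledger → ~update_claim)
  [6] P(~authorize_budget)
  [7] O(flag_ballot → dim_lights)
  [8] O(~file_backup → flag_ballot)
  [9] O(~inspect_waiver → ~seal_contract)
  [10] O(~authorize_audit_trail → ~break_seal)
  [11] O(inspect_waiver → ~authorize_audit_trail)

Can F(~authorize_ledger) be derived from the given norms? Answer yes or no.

Premise 5 is O(authorize_ledger → ~update_claim); even if O(~update_claim) held, inferring O(authorize_ledger) would be affirming the consequent — invalid.
No other premise forces O(authorize_ledger). An ideal world satisfying every premise can still have ~authorize_ledger true, so F(~authorize_ledger) is not derivable.

No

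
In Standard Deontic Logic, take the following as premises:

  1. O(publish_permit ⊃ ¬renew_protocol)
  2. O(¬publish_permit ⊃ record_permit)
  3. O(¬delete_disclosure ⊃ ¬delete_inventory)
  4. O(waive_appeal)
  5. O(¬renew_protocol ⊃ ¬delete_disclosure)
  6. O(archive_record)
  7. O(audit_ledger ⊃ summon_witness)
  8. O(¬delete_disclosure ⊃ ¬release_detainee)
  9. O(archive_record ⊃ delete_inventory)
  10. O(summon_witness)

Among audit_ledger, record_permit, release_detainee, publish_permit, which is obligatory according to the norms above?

record_permit

From premise 6 we have O(archive_record).
Applying K to premise 9 (O(archive_record ⊃ delete_inventory)) and O(archive_record) yields O(delete_inventory).
Premise 3, O(¬delete_disclosure ⊃ ¬delete_inventory), contraposes to O(delete_inventory ⊃ delete_disclosure); with O(delete_inventory) we get O(delete_disclosure).
Premise 5 is O(¬renew_protocol ⊃ ¬delete_disclosure); contrapositively O(delete_disclosure ⊃ renew_protocol). Since O(delete_disclosure) holds, K gives O(renew_protocol).
Premise 1 is O(publish_permit ⊃ ¬renew_protocol); contrapositively O(renew_protocol ⊃ ¬publish_permit). Since O(renew_protocol) holds, K gives O(¬publish_permit).
Applying K to premise 2 (O(¬publish_permit ⊃ record_permit)) and O(¬publish_permit) yields O(record_permit).
So O(record_permit) holds — record_permit is obligatory. None of the other listed options is made obligatory by any chain of premises.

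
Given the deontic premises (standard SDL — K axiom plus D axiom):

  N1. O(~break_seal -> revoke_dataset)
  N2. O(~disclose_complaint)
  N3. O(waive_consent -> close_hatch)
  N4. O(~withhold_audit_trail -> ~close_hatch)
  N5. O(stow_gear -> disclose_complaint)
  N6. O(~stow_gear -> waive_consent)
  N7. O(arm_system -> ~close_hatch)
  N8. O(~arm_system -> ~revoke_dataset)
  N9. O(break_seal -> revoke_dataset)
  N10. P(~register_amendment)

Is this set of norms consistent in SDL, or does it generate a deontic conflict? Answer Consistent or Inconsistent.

Inconsistent

Premises 9 and 1 cover both cases: O(break_seal -> revoke_dataset) and O(~break_seal -> revoke_dataset). Since break_seal ∨ ~break_seal is a tautology, O(revoke_dataset) follows.
Premise 8, O(~arm_system -> ~revoke_dataset), contraposes to O(revoke_dataset -> arm_system); with O(revoke_dataset) we get O(arm_system).
From O(arm_system) and premise 7, O(arm_system -> ~close_hatch), we obtain O(~close_hatch).
The contrapositive of premise 3 (O(waive_consent -> close_hatch)) is O(~close_hatch -> ~waive_consent), and O(~close_hatch) is already established, so O(~waive_consent).
Premise 6, O(~stow_gear -> waive_consent), contraposes to O(~waive_consent -> stow_gear); with O(~waive_consent) we get O(stow_gear).
With premise 5, O(stow_gear -> disclose_complaint), the K-axiom yields O(disclose_complaint).
However, premise 2 gives O(~disclose_complaint).
We now have both O(disclose_complaint) and O(~disclose_complaint) — disclose_complaint is simultaneously obligatory and forbidden, violating the D-axiom.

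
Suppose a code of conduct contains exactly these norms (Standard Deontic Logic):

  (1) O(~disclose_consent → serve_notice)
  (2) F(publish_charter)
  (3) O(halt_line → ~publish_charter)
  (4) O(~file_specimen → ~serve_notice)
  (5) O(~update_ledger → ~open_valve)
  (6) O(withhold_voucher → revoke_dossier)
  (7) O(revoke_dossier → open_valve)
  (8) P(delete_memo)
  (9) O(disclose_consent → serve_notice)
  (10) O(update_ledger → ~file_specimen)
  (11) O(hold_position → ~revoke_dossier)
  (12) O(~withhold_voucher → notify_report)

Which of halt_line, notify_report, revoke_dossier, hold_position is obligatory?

Premises 9 and 1 are O(disclose_consent → serve_notice) and O(~disclose_consent → serve_notice); every ideal world satisfies disclose_consent or ~disclose_consent, so in either case serve_notice holds — hence O(serve_notice).
The contrapositive of premise 4 (O(~file_specimen → ~serve_notice)) is O(serve_notice → file_specimen), and O(serve_notice) is already established, so O(file_specimen).
Premise 10 is O(update_ledger → ~file_specimen); contrapositively O(file_specimen → ~update_ledger). Since O(file_specimen) holds, K gives O(~update_ledger).
From O(~update_ledger) and premise 5, O(~update_ledger → ~open_valve), we obtain O(~open_valve).
Premise 7, O(revoke_dossier → open_valve), contraposes to O(~open_valve → ~revoke_dossier); with O(~open_valve) we get O(~revoke_dossier).
Premise 6 is O(withhold_voucher → revoke_dossier); contrapositively O(~revoke_dossier → ~withhold_voucher). Since O(~revoke_dossier) holds, K gives O(~withhold_voucher).
Premise 12 is O(~withhold_voucher → notify_report); since O(~withhold_voucher), deontic closure gives O(notify_report).
So O(notify_report) holds — notify_report is obligatory. None of the other listed options is made obligatory by any chain of premises.

notify_report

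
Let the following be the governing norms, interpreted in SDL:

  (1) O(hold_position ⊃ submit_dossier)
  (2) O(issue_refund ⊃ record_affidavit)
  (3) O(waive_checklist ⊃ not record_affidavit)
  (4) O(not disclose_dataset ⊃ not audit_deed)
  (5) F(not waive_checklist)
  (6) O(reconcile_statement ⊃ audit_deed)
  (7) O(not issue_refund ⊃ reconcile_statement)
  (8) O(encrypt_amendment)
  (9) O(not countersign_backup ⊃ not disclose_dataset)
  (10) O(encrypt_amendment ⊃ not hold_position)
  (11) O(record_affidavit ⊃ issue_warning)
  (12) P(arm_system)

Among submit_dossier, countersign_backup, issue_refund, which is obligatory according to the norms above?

countersign_backup

Premise 5 is F(not waive_checklist), i.e. O(waive_checklist).
From O(waive_checklist) and premise 3, O(waive_checklist ⊃ not record_affidavit), we obtain O(not record_affidavit).
The contrapositive of premise 2 (O(issue_refund ⊃ record_affidavit)) is O(not record_affidavit ⊃ not issue_refund), and O(not record_affidavit) is already established, so O(not issue_refund).
Premise 7 is O(not issue_refund ⊃ reconcile_statement); since O(not issue_refund), deontic closure gives O(reconcile_statement).
With premise 6, O(reconcile_statement ⊃ audit_deed), the K-axiom yields O(audit_deed).
Premise 4, O(not disclose_dataset ⊃ not audit_deed), contraposes to O(audit_deed ⊃ disclose_dataset); with O(audit_deed) we get O(disclose_dataset).
Premise 9 is O(not countersign_backup ⊃ not disclose_dataset); contrapositively O(disclose_dataset ⊃ countersign_backup). Since O(disclose_dataset) holds, K gives O(countersign_backup).
So O(countersign_backup) holds — countersign_backup is obligatory. None of the other listed options is made obligatory by any chain of premises.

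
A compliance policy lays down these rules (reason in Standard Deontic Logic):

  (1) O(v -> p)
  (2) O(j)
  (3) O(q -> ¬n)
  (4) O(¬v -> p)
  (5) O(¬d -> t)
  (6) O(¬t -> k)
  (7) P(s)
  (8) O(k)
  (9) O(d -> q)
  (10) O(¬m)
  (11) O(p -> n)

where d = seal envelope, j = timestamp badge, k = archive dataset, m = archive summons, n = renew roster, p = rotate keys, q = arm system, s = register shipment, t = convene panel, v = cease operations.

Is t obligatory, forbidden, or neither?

Obligatory

Premises 1 and 4 are O(v -> p) and O(¬v -> p); every ideal world satisfies v or ¬v, so in either case p holds — hence O(p).
Applying K to premise 11 (O(p -> n)) and O(p) yields O(n).
Premise 3, O(q -> ¬n), contraposes to O(n -> ¬q); with O(n) we get O(¬q).
Premise 9 is O(d -> q); contrapositively O(¬q -> ¬d). Since O(¬q) holds, K gives O(¬d).
From O(¬d) and premise 5, O(¬d -> t), we obtain O(t).
Premises 2, 6, 7, 8, 10 do not contribute to this derivation.
Hence t is obligatory.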